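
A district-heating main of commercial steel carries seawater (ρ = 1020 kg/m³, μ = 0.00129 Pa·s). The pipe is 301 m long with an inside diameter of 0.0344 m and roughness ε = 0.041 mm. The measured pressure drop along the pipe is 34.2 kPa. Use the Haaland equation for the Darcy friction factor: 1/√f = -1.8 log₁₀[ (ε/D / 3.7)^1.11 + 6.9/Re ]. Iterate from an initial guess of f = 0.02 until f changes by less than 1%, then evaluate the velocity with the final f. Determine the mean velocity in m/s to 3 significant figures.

V ≈ 0.504 m/s

Rearranging Darcy-Weisbach: V = √(2·ΔP·D/(f·L·ρ)). With ε/D = 4.1e-05/0.0344 = 0.00119, iterate starting from f = 0.02:
  f = 0.02 → V = √(2·3.42e+04·0.0344/(0.02·301·1020)) = 0.619 m/s; Re = ρVD/μ = 1.684e+04; f → 0.02895
  f = 0.02895 → V = 0.5145 m/s; Re = 1.4e+04; f → 0.03008
  f = 0.03008 → V = 0.5048 m/s; Re = 1.373e+04; f → 0.0302
Converged (Δf/f < 1%). With the final f = 0.0302: V = √(2·3.42e+04·0.0344/(0.0302·301·1020)) = 0.5038 m/s.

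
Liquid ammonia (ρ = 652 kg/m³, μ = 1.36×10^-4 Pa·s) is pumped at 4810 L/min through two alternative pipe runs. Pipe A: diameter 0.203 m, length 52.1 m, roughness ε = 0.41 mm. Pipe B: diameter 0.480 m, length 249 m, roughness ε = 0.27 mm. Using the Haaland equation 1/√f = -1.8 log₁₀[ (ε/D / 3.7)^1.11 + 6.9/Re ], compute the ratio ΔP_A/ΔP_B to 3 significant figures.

ΔP_A/ΔP_B ≈ 20.8

Pipe A: V = Q/A = 0.08017/0.03237 = 2.477 m/s; Re = 2.411e+06; ε/D = 0.00202; Haaland → f = 0.0236; ΔP_A = f(L/D)(ρV²/2) = 1.211e+04 Pa.
Pipe B: V = Q/A = 0.08017/0.181 = 0.443 m/s; Re = 1.019e+06; ε/D = 0.000563; Haaland → f = 0.01758; ΔP_B = f(L/D)(ρV²/2) = 583.5 Pa.
ΔP_A/ΔP_B = 1.211e+04/583.5 = 20.8.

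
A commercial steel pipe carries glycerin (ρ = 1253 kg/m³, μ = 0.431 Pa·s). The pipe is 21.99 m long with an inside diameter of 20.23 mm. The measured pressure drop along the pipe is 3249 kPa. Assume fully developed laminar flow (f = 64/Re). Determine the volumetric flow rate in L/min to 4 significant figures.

Q ≈ 84.55 L/min

For laminar flow, f = 64/Re with Re = ρVD/μ, so Darcy-Weisbach reduces to ΔP = 32μLV/D². Solving for V: V = ΔP·D²/(32μL) = 3.249e+06·(0.02023)²/(32·0.431·21.99) = 4.384 m/s.
Check: Re = ρVD/μ = 1253·4.384·0.02023/0.431 = 257.8 < 2300, so the laminar assumption holds.
Q = V·A = 4.384·(π/4·0.02023²) = 0.001409 m³/s = 84.55 L/min.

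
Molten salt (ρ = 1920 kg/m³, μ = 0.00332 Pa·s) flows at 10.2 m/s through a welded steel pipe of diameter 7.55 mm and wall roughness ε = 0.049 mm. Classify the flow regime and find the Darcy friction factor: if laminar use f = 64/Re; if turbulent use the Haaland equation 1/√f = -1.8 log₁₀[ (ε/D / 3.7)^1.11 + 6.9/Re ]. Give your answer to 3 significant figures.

Re = ρVD/μ = 1920·10.2·0.00755/0.00332 = 4.454e+04.
Re > 4000 → turbulent. ε/D = 4.9e-05/0.00755 = 0.00649; Haaland: 1/√f = -1.8 log₁₀[0.000873 + 0.000155] = 5.379, so f = 0.03457.

f ≈ 0.0346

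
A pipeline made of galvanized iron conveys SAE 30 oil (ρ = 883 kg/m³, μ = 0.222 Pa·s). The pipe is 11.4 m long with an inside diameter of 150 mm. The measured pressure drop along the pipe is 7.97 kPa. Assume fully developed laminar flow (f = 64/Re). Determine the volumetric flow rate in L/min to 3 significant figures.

For laminar flow, f = 64/Re with Re = ρVD/μ, so Darcy-Weisbach reduces to ΔP = 32μLV/D². Solving for V: V = ΔP·D²/(32μL) = 7970·(0.15)²/(32·0.222·11.4) = 2.214 m/s.
Check: Re = ρVD/μ = 883·2.214·0.15/0.222 = 1321 < 2300, so the laminar assumption holds.
Q = V·A = 2.214·(π/4·0.15²) = 0.03913 m³/s = 2350 L/min.

Q ≈ 2350 L/min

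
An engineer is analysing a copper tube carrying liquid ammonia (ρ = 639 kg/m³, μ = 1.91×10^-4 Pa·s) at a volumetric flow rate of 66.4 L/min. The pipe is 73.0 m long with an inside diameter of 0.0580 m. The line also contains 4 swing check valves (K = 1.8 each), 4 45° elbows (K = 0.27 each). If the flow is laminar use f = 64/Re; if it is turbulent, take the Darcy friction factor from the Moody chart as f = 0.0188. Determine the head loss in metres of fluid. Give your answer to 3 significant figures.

Q = 66.4 L/min = 66.4/60000 = 0.001107 m³/s.
Cross-sectional area A = πD²/4 = π(0.058)²/4 = 0.002642 m²; mean velocity V = Q/A = 0.001107/0.002642 = 0.4189 m/s.
Reynolds number Re = ρVD/μ = 639 · 0.4189 · 0.058 / 0.000191 = 8.128e+04.
Re > 4000 → turbulent; use the Moody-chart value f = 0.0188.
Total minor-loss coefficient ΣK = 4·1.8 + 4·0.27 = 8.28.
ΔP = [f·L/D + ΣK]·(ρV²/2) = [0.0188·73/0.058 + 8.28]·(639·0.4189²/2) = [23.66 + 8.28]·56.05 = 1791 Pa.
Head loss h_f = ΔP/(ρg) = 1791/(639·9.81) = 0.286 m.

h_f ≈ 0.286 m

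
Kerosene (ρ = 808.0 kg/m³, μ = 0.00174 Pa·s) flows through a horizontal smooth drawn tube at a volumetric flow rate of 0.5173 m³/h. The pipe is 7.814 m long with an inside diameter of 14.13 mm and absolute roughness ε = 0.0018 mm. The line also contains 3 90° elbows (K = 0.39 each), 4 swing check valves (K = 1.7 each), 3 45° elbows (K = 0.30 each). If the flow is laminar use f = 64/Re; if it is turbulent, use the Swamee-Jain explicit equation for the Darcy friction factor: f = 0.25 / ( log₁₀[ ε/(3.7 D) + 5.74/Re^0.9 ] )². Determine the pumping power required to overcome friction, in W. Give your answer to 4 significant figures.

Q = 0.5173 m³/h = 0.5173/3600 = 0.0001437 m³/s.
Cross-sectional area A = πD²/4 = π(0.01413)²/4 = 0.0001568 m²; mean velocity V = Q/A = 0.0001437/0.0001568 = 0.9164 m/s.
Reynolds number Re = ρVD/μ = 808 · 0.9164 · 0.01413 / 0.00174 = 6013.
Re > 4000 → turbulent. Relative roughness ε/D = 1.8e-06/0.01413 = 0.000127. Swamee-Jain: f = 0.25/(log₁₀[0.000127/3.7 + 5.74/6013^0.9])² = 0.25/(log₁₀[3.44e-05 + 0.00228])² = 0.25/(-2.636)² = 0.03599.
Total minor-loss coefficient ΣK = 3·0.39 + 4·1.7 + 3·0.3 = 8.87.
ΔP = [f·L/D + ΣK]·(ρV²/2) = [0.03599·7.814/0.01413 + 8.87]·(808·0.9164²/2) = [19.9 + 8.87]·339.2 = 9760 Pa.
Pumping power P = QΔP = 0.0001437·9760 = 1.4025 W = 1.402 W.

P ≈ 1.402 W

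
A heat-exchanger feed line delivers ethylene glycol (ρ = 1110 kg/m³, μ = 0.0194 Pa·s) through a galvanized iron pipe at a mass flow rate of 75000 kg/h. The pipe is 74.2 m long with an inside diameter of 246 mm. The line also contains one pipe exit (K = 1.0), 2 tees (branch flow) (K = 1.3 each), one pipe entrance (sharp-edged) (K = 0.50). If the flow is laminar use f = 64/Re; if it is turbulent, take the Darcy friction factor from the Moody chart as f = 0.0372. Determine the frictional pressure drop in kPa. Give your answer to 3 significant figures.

ΔP ≈ 1.33 kPa

ṁ = 75000 kg/h = 75000/3600 = 20.83 kg/s.
A = πD²/4 = π(0.246)²/4 = 0.04753 m²; mean velocity V = ṁ/(ρA) = 20.83/(1110 · 0.04753) = 0.3949 m/s.
Reynolds number Re = ρVD/μ = 1110 · 0.3949 · 0.246 / 0.0194 = 5558.
Re > 4000 → turbulent; use the Moody-chart value f = 0.0372.
Total minor-loss coefficient ΣK = 1·1 + 2·1.3 + 1·0.5 = 4.1.
ΔP = [f·L/D + ΣK]·(ρV²/2) = [0.0372·74.2/0.246 + 4.1]·(1110·0.3949²/2) = [11.22 + 4.1]·86.55 = 1326 Pa.
ΔP = 1326 Pa = 1.33 kPa.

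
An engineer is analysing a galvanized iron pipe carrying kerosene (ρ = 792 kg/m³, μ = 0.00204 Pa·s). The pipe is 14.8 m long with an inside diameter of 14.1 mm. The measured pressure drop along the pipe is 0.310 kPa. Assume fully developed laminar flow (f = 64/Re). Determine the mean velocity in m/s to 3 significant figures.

V ≈ 0.0638 m/s

For laminar flow, f = 64/Re with Re = ρVD/μ, so Darcy-Weisbach reduces to ΔP = 32μLV/D². Solving for V: V = ΔP·D²/(32μL) = 310·(0.0141)²/(32·0.00204·14.8) = 0.06379 m/s.
Check: Re = ρVD/μ = 792·0.06379·0.0141/0.00204 = 349.2 < 2300, so the laminar assumption holds.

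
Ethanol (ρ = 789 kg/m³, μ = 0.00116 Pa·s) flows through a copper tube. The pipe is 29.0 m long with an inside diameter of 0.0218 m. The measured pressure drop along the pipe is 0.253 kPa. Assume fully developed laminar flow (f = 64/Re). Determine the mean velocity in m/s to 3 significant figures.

For laminar flow, f = 64/Re with Re = ρVD/μ, so Darcy-Weisbach reduces to ΔP = 32μLV/D². Solving for V: V = ΔP·D²/(32μL) = 253·(0.0218)²/(32·0.00116·29) = 0.1117 m/s.
Check: Re = ρVD/μ = 789·0.1117·0.0218/0.00116 = 1656 < 2300, so the laminar assumption holds.

V ≈ 0.112 m/s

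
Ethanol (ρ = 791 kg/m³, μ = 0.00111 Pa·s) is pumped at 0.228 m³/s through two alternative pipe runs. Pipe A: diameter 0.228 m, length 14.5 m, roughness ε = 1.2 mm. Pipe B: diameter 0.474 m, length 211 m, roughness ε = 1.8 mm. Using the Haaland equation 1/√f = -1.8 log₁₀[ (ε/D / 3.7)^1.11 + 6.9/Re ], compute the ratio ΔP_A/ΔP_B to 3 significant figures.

ΔP_A/ΔP_B ≈ 2.93

Pipe A: V = Q/A = 0.228/0.04083 = 5.584 m/s; Re = 9.073e+05; ε/D = 0.00526; Haaland → f = 0.031; ΔP_A = f(L/D)(ρV²/2) = 2.432e+04 Pa.
Pipe B: V = Q/A = 0.228/0.1765 = 1.292 m/s; Re = 4.364e+05; ε/D = 0.0038; Haaland → f = 0.02828; ΔP_B = f(L/D)(ρV²/2) = 8313 Pa.
ΔP_A/ΔP_B = 2.432e+04/8313 = 2.93.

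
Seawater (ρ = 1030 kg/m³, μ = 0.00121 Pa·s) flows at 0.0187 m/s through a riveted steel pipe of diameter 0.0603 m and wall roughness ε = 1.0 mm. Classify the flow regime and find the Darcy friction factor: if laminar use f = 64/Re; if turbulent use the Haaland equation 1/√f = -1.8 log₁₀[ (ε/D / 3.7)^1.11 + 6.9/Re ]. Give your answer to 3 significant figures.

Re = ρVD/μ = 1030·0.0187·0.0603/0.00121 = 959.9.
Re < 2300 → laminar, so f = 64/Re = 0.06668 (roughness is irrelevant in laminar flow).

f ≈ 0.0667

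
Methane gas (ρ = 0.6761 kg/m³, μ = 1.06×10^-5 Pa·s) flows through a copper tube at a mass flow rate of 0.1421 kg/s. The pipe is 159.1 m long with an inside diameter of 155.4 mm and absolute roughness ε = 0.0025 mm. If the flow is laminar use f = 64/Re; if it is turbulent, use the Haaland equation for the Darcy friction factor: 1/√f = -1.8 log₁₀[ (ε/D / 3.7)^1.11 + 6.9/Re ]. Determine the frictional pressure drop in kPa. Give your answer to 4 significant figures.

ΔP ≈ 0.7456 kPa

A = πD²/4 = π(0.1554)²/4 = 0.01897 m²; mean velocity V = ṁ/(ρA) = 0.1421/(0.6761 · 0.01897) = 11.08 m/s.
Reynolds number Re = ρVD/μ = 0.6761 · 11.08 · 0.1554 / 1.06e-05 = 1.098e+05.
Re > 4000 → turbulent. Relative roughness ε/D = 2.5e-06/0.1554 = 1.61e-05. Haaland: 1/√f = -1.8 log₁₀[(1.61e-05/3.7)^1.11 + 6.9/1.098e+05] = -1.8 log₁₀[1.12e-06 + 6.28e-05] = 7.55, so f = 0.01754.
Darcy-Weisbach: ΔP = f(L/D)(ρV²/2) = 0.01754·(159.1/0.1554)·(0.6761·11.08²/2) = 0.01754·1024·41.51 = 745.6 Pa.
ΔP = 745.6 Pa = 0.7456 kPa.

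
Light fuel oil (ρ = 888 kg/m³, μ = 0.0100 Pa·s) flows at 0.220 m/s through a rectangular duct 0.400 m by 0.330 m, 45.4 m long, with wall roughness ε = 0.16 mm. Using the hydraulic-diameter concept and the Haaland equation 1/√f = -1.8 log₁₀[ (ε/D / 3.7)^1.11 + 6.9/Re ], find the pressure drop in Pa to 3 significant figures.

ΔP ≈ 93.1 Pa

Hydraulic diameter D_h = 4A/P = 4·(0.4·0.33)/(2·(0.4+0.33)) = 0.528/1.46 = 0.3616 m.
Re = ρVD_h/μ = 888·0.22·0.3616/0.01 = 7065.
ε/D_h = 0.00016/0.3616 = 0.000442; Haaland gives 1/√f = -1.8 log₁₀[4.43e-05+0.000977] = 5.384, so f = 0.0345.
ΔP = f(L/D_h)(ρV²/2) = 0.0345·45.4/0.3616·21.49 = 93.07 Pa.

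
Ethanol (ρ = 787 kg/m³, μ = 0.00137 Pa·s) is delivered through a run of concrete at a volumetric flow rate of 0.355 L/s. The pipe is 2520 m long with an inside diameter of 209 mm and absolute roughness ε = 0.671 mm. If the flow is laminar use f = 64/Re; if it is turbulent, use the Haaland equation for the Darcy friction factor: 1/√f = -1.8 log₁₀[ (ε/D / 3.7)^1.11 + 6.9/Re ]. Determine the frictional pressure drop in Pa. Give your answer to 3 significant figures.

ΔP ≈ 26.2 Pa

Q = 0.355 L/s = 0.355/1000 = 0.000355 m³/s.
Cross-sectional area A = πD²/4 = π(0.209)²/4 = 0.03431 m²; mean velocity V = Q/A = 0.000355/0.03431 = 0.01035 m/s.
Reynolds number Re = ρVD/μ = 787 · 0.01035 · 0.209 / 0.00137 = 1242.
Re < 2300 → laminar flow, so f = 64/Re = 64/1242 = 0.05151 (the turbulent correlation is not needed).
Darcy-Weisbach: ΔP = f(L/D)(ρV²/2) = 0.05151·(2520/0.209)·(787·0.01035²/2) = 0.05151·1.206e+04·0.04213 = 26.17 Pa.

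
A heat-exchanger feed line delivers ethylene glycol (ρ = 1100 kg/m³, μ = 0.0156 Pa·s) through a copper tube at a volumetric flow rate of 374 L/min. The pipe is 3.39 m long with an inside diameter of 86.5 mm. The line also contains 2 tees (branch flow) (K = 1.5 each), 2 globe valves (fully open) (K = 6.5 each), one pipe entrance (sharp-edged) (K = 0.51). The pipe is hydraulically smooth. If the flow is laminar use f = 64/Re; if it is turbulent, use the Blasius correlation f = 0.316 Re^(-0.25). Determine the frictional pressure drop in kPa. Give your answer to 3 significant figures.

ΔP ≈ 11.1 kPa

Q = 374 L/min = 374/60000 = 0.006233 m³/s.
Cross-sectional area A = πD²/4 = π(0.0865)²/4 = 0.005877 m²; mean velocity V = Q/A = 0.006233/0.005877 = 1.061 m/s.
Reynolds number Re = ρVD/μ = 1100 · 1.061 · 0.0865 / 0.0156 = 6470.
Re > 4000 → turbulent. Smooth-pipe (Blasius): f = 0.316 Re^(-0.25) = 0.316/(6470)^0.25 = 0.03523.
Total minor-loss coefficient ΣK = 2·1.5 + 2·6.5 + 1·0.51 = 16.5.
ΔP = [f·L/D + ΣK]·(ρV²/2) = [0.03523·3.39/0.0865 + 16.5]·(1100·1.061²/2) = [1.381 + 16.5]·618.8 = 1.107e+04 Pa.
ΔP = 1.107e+04 Pa = 11.1 kPa.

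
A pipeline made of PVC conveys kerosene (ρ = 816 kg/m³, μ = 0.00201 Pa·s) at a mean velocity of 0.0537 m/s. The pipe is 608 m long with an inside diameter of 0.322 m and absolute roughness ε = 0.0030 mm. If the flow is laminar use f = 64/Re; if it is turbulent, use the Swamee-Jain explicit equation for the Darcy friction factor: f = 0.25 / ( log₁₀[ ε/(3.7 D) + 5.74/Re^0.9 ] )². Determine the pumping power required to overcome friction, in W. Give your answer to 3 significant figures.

P ≈ 0.333 W

Reynolds number Re = ρVD/μ = 816 · 0.0537 · 0.322 / 0.00201 = 7020.
Re > 4000 → turbulent. Relative roughness ε/D = 3e-06/0.322 = 9.32e-06. Swamee-Jain: f = 0.25/(log₁₀[9.32e-06/3.7 + 5.74/7020^0.9])² = 0.25/(log₁₀[2.52e-06 + 0.00198])² = 0.25/(-2.702)² = 0.03424.
Darcy-Weisbach: ΔP = f(L/D)(ρV²/2) = 0.03424·(608/0.322)·(816·0.0537²/2) = 0.03424·1888·1.177 = 76.06 Pa.
Q = V·A = 0.0537·0.08143 = 0.004373 m³/s.
Pumping power P = QΔP = 0.004373·76.06 = 0.3326 W = 0.333 W.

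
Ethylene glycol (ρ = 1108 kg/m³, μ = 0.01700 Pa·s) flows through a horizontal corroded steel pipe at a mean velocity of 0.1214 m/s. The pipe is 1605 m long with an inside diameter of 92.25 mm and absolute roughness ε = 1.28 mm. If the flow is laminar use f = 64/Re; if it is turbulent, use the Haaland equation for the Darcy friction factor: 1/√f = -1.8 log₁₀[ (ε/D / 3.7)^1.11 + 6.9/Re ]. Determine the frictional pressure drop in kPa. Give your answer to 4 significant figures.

Reynolds number Re = ρVD/μ = 1108 · 0.1214 · 0.09225 / 0.017 = 729.9.
Re < 2300 → laminar flow, so f = 64/Re = 64/729.9 = 0.08768 (the turbulent correlation is not needed).
Darcy-Weisbach: ΔP = f(L/D)(ρV²/2) = 0.08768·(1605/0.09225)·(1108·0.1214²/2) = 0.08768·1.74e+04·8.165 = 1.246e+04 Pa.
ΔP = 1.246e+04 Pa = 12.46 kPa.

ΔP ≈ 12.46 kPa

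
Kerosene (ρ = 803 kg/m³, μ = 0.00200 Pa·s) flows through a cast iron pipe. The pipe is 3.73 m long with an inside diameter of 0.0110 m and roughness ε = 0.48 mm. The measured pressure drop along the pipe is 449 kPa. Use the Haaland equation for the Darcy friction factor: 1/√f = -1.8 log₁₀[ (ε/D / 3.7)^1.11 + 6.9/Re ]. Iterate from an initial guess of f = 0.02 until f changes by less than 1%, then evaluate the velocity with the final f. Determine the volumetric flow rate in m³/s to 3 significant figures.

Q ≈ 6.61×10^-4 m³/s

Rearranging Darcy-Weisbach: V = √(2·ΔP·D/(f·L·ρ)). With ε/D = 0.00048/0.011 = 0.0436, iterate starting from f = 0.02:
  f = 0.02 → V = √(2·4.49e+05·0.011/(0.02·3.73·803)) = 12.84 m/s; Re = ρVD/μ = 5.671e+04; f → 0.06782
  f = 0.06782 → V = 6.973 m/s; Re = 3.08e+04; f → 0.06821
Converged (Δf/f < 1%). With the final f = 0.06821: V = √(2·4.49e+05·0.011/(0.06821·3.73·803)) = 6.954 m/s.
Q = V·A = 6.954·(π/4·0.011²) = 0.0006608 m³/s = 6.61×10^-4 m³/s.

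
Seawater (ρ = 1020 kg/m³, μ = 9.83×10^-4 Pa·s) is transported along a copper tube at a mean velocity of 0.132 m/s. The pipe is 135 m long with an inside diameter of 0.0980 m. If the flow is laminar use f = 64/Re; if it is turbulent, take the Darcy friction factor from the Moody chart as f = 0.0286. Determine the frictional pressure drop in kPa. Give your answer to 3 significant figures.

Reynolds number Re = ρVD/μ = 1020 · 0.132 · 0.098 / 0.000983 = 1.342e+04.
Re > 4000 → turbulent; use the Moody-chart value f = 0.0286.
Darcy-Weisbach: ΔP = f(L/D)(ρV²/2) = 0.0286·(135/0.098)·(1020·0.132²/2) = 0.0286·1378·8.886 = 350.1 Pa.
ΔP = 350.1 Pa = 0.350 kPa.

ΔP ≈ 0.350 kPa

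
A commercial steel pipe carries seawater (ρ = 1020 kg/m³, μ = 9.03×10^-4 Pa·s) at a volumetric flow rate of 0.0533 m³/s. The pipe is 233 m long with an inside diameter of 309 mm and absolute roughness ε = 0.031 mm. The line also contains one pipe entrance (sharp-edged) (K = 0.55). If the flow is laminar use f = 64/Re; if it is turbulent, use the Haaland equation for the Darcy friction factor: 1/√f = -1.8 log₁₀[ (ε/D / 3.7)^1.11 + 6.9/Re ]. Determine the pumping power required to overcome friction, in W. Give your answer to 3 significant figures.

P ≈ 170 W

Cross-sectional area A = πD²/4 = π(0.309)²/4 = 0.07499 m²; mean velocity V = Q/A = 0.0533/0.07499 = 0.7108 m/s.
Reynolds number Re = ρVD/μ = 1020 · 0.7108 · 0.309 / 0.000903 = 2.481e+05.
Re > 4000 → turbulent. Relative roughness ε/D = 3.1e-05/0.309 = 0.0001. Haaland: 1/√f = -1.8 log₁₀[(0.0001/3.7)^1.11 + 6.9/2.481e+05] = -1.8 log₁₀[8.53e-06 + 2.78e-05] = 7.991, so f = 0.01566.
Total minor-loss coefficient ΣK = 1·0.55 = 0.55.
ΔP = [f·L/D + ΣK]·(ρV²/2) = [0.01566·233/0.309 + 0.55]·(1020·0.7108²/2) = [11.81 + 0.55]·257.6 = 3184 Pa.
Pumping power P = QΔP = 0.0533·3184 = 169.7 W = 170 W.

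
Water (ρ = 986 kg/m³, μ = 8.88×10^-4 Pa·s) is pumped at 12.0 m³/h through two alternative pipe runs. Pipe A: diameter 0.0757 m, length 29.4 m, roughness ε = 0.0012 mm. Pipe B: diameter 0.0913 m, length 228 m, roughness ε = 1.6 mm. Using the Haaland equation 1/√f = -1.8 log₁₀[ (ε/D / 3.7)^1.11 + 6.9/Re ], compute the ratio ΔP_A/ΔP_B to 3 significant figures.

ΔP_A/ΔP_B ≈ 0.138

Pipe A: V = Q/A = 0.003333/0.004501 = 0.7406 m/s; Re = 6.225e+04; ε/D = 1.59e-05; Haaland → f = 0.01977; ΔP_A = f(L/D)(ρV²/2) = 2076 Pa.
Pipe B: V = Q/A = 0.003333/0.006547 = 0.5092 m/s; Re = 5.162e+04; ε/D = 0.0175; Haaland → f = 0.04714; ΔP_B = f(L/D)(ρV²/2) = 1.505e+04 Pa.
ΔP_A/ΔP_B = 2076/1.505e+04 = 0.138.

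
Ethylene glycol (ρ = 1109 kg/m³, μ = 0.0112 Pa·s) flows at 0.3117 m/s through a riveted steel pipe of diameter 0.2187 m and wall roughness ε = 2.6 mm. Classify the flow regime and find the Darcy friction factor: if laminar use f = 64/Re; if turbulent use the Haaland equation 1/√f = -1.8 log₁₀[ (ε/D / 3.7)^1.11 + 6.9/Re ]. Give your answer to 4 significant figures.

f ≈ 0.04696

Re = ρVD/μ = 1109·0.3117·0.2187/0.0112 = 6750.
Re > 4000 → turbulent. ε/D = 0.0026/0.2187 = 0.0119; Haaland: 1/√f = -1.8 log₁₀[0.00171 + 0.00102] = 4.615, so f = 0.04696.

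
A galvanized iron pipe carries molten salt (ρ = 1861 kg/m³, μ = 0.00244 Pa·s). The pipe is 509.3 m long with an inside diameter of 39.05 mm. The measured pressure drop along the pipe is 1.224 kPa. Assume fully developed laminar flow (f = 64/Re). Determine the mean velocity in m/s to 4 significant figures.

For laminar flow, f = 64/Re with Re = ρVD/μ, so Darcy-Weisbach reduces to ΔP = 32μLV/D². Solving for V: V = ΔP·D²/(32μL) = 1224·(0.03905)²/(32·0.00244·509.3) = 0.04694 m/s.
Check: Re = ρVD/μ = 1861·0.04694·0.03905/0.00244 = 1398 < 2300, so the laminar assumption holds.

V ≈ 0.04694 m/s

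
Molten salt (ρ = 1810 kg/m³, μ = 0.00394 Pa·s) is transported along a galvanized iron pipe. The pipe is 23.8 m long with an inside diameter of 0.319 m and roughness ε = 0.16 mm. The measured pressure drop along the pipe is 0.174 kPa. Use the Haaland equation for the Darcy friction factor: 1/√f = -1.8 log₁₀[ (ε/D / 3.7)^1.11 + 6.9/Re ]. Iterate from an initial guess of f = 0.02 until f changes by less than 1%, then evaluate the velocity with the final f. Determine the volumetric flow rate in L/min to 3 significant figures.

Rearranging Darcy-Weisbach: V = √(2·ΔP·D/(f·L·ρ)). With ε/D = 0.00016/0.319 = 0.000502, iterate starting from f = 0.02:
  f = 0.02 → V = √(2·174·0.319/(0.02·23.8·1810)) = 0.359 m/s; Re = ρVD/μ = 5.26e+04; f → 0.02207
  f = 0.02207 → V = 0.3417 m/s; Re = 5.008e+04; f → 0.02225
Converged (Δf/f < 1%). With the final f = 0.02225: V = √(2·174·0.319/(0.02225·23.8·1810)) = 0.3403 m/s.
Q = V·A = 0.3403·(π/4·0.319²) = 0.0272 m³/s = 1630 L/min.

Q ≈ 1630 L/min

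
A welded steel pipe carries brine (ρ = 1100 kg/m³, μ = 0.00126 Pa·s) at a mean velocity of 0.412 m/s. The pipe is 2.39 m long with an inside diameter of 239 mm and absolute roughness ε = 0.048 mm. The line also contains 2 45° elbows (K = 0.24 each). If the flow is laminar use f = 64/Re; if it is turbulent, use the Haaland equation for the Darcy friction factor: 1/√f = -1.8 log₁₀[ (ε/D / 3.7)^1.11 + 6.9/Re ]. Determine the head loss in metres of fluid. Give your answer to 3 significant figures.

h_f ≈ 0.00582 m

Reynolds number Re = ρVD/μ = 1100 · 0.412 · 0.239 / 0.00126 = 8.596e+04.
Re > 4000 → turbulent. Relative roughness ε/D = 4.8e-05/0.239 = 0.000201. Haaland: 1/√f = -1.8 log₁₀[(0.000201/3.7)^1.11 + 6.9/8.596e+04] = -1.8 log₁₀[1.84e-05 + 8.03e-05] = 7.21, so f = 0.01924.
Total minor-loss coefficient ΣK = 2·0.24 = 0.48.
ΔP = [f·L/D + ΣK]·(ρV²/2) = [0.01924·2.39/0.239 + 0.48]·(1100·0.412²/2) = [0.1924 + 0.48]·93.36 = 62.77 Pa.
Head loss h_f = ΔP/(ρg) = 62.77/(1100·9.81) = 0.00582 m.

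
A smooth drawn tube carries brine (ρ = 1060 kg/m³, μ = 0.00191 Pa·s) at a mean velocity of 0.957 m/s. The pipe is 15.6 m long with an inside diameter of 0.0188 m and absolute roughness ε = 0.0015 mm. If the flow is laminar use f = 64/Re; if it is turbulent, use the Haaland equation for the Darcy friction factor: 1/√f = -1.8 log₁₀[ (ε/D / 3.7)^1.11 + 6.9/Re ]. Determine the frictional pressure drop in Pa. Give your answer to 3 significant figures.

ΔP ≈ 12500 Pa

Reynolds number Re = ρVD/μ = 1060 · 0.957 · 0.0188 / 0.00191 = 9985.
Re > 4000 → turbulent. Relative roughness ε/D = 1.5e-06/0.0188 = 7.98e-05. Haaland: 1/√f = -1.8 log₁₀[(7.98e-05/3.7)^1.11 + 6.9/9985] = -1.8 log₁₀[6.61e-06 + 0.000691] = 5.681, so f = 0.03098.
Darcy-Weisbach: ΔP = f(L/D)(ρV²/2) = 0.03098·(15.6/0.0188)·(1060·0.957²/2) = 0.03098·829.8·485.4 = 1.248e+04 Pa.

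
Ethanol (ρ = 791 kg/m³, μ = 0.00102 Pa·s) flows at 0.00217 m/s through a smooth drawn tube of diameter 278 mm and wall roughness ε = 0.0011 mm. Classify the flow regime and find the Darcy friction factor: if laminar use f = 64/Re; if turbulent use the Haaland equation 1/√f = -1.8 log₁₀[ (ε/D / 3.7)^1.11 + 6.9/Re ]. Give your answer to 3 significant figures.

f ≈ 0.137

Re = ρVD/μ = 791·0.00217·0.278/0.00102 = 467.8.
Re < 2300 → laminar, so f = 64/Re = 0.1368 (roughness is irrelevant in laminar flow).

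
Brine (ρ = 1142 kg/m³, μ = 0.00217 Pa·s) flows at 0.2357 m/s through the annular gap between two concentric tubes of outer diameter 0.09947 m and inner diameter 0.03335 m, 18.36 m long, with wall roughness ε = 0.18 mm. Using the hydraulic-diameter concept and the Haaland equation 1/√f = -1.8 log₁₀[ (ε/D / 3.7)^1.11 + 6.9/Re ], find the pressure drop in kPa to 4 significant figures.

Hydraulic diameter D_h = 4A/P = D_o - D_i = 0.09947 - 0.03335 = 0.06612 m.
Re = ρVD_h/μ = 1142·0.2357·0.06612/0.00217 = 8202.
ε/D_h = 0.00018/0.06612 = 0.00272; Haaland gives 1/√f = -1.8 log₁₀[0.000333+0.000841] = 5.275, so f = 0.03594.
ΔP = f(L/D_h)(ρV²/2) = 0.03594·18.36/0.06612·31.72 = 316.6 Pa.
ΔP = 0.3166 kPa.

ΔP ≈ 0.3166 kPa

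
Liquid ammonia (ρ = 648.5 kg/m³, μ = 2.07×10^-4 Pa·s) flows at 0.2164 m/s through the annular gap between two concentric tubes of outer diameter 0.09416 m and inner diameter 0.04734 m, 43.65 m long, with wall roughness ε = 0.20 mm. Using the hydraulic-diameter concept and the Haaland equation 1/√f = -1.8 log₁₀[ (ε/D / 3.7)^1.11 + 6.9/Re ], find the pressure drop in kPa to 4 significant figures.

Hydraulic diameter D_h = 4A/P = D_o - D_i = 0.09416 - 0.04734 = 0.04682 m.
Re = ρVD_h/μ = 648.5·0.2164·0.04682/0.000207 = 3.174e+04.
ε/D_h = 0.0002/0.04682 = 0.00427; Haaland gives 1/√f = -1.8 log₁₀[0.000549+0.000217] = 5.608, so f = 0.03179.
ΔP = f(L/D_h)(ρV²/2) = 0.03179·43.65/0.04682·15.18 = 450.1 Pa.
ΔP = 0.4501 kPa.

ΔP ≈ 0.4501 kPa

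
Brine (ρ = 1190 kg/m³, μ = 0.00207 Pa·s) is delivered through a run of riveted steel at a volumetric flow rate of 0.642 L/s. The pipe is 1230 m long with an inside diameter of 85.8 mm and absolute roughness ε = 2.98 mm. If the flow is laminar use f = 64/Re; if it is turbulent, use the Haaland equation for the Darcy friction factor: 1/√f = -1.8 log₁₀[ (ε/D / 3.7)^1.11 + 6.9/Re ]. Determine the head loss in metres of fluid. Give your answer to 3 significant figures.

h_f ≈ 0.595 m

Q = 0.642 L/s = 0.642/1000 = 0.000642 m³/s.
Cross-sectional area A = πD²/4 = π(0.0858)²/4 = 0.005782 m²; mean velocity V = Q/A = 0.000642/0.005782 = 0.111 m/s.
Reynolds number Re = ρVD/μ = 1190 · 0.111 · 0.0858 / 0.00207 = 5477.
Re > 4000 → turbulent. Relative roughness ε/D = 0.00298/0.0858 = 0.0347. Haaland: 1/√f = -1.8 log₁₀[(0.0347/3.7)^1.11 + 6.9/5477] = -1.8 log₁₀[0.00562 + 0.00126] = 3.893, so f = 0.06599.
Darcy-Weisbach: ΔP = f(L/D)(ρV²/2) = 0.06599·(1230/0.0858)·(1190·0.111²/2) = 0.06599·1.434e+04·7.336 = 6940 Pa.
Head loss h_f = ΔP/(ρg) = 6940/(1190·9.81) = 0.595 m.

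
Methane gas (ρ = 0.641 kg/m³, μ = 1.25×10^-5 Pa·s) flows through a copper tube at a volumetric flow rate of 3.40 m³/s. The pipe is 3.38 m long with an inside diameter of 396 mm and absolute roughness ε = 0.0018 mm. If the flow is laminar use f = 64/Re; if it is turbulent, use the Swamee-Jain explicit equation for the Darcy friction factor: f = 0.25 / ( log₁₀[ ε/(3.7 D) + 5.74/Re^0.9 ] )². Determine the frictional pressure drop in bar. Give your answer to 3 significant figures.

Cross-sectional area A = πD²/4 = π(0.396)²/4 = 0.1232 m²; mean velocity V = Q/A = 3.4/0.1232 = 27.61 m/s.
Reynolds number Re = ρVD/μ = 0.641 · 27.61 · 0.396 / 1.25e-05 = 5.606e+05.
Re > 4000 → turbulent. Relative roughness ε/D = 1.8e-06/0.396 = 4.55e-06. Swamee-Jain: f = 0.25/(log₁₀[4.55e-06/3.7 + 5.74/5.606e+05^0.9])² = 0.25/(log₁₀[1.23e-06 + 3.85e-05])² = 0.25/(-4.401)² = 0.01291.
Darcy-Weisbach: ΔP = f(L/D)(ρV²/2) = 0.01291·(3.38/0.396)·(0.641·27.61²/2) = 0.01291·8.535·244.2 = 26.91 Pa.
ΔP = 26.91 Pa = 2.69×10^-4 bar.

ΔP ≈ 2.69×10^-4 bar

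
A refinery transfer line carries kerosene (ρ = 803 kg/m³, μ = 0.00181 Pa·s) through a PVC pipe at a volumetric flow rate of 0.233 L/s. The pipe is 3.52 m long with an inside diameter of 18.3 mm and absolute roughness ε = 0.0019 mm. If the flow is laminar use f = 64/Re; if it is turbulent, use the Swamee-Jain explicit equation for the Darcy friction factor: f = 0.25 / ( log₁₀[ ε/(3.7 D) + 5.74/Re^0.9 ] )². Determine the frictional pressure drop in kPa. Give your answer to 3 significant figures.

ΔP ≈ 2.07 kPa

Q = 0.233 L/s = 0.233/1000 = 0.000233 m³/s.
Cross-sectional area A = πD²/4 = π(0.0183)²/4 = 0.000263 m²; mean velocity V = Q/A = 0.000233/0.000263 = 0.8859 m/s.
Reynolds number Re = ρVD/μ = 803 · 0.8859 · 0.0183 / 0.00181 = 7192.
Re > 4000 → turbulent. Relative roughness ε/D = 1.9e-06/0.0183 = 0.000104. Swamee-Jain: f = 0.25/(log₁₀[0.000104/3.7 + 5.74/7192^0.9])² = 0.25/(log₁₀[2.81e-05 + 0.00194])² = 0.25/(-2.706)² = 0.03414.
Darcy-Weisbach: ΔP = f(L/D)(ρV²/2) = 0.03414·(3.52/0.0183)·(803·0.8859²/2) = 0.03414·192.3·315.1 = 2069 Pa.
ΔP = 2069 Pa = 2.07 kPa.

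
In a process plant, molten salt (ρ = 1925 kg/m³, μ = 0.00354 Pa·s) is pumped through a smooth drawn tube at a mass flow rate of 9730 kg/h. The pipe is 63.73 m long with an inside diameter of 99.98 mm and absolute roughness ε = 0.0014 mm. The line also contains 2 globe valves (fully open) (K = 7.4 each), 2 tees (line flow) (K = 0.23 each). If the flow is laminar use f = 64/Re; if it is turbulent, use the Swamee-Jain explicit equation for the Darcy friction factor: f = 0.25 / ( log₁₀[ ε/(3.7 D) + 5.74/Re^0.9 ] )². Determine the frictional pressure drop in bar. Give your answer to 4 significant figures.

ṁ = 9730 kg/h = 9730/3600 = 2.703 kg/s.
A = πD²/4 = π(0.09998)²/4 = 0.007851 m²; mean velocity V = ṁ/(ρA) = 2.703/(1925 · 0.007851) = 0.1788 m/s.
Reynolds number Re = ρVD/μ = 1925 · 0.1788 · 0.09998 / 0.00354 = 9723.
Re > 4000 → turbulent. Relative roughness ε/D = 1.4e-06/0.09998 = 1.4e-05. Swamee-Jain: f = 0.25/(log₁₀[1.4e-05/3.7 + 5.74/9723^0.9])² = 0.25/(log₁₀[3.78e-06 + 0.00148])² = 0.25/(-2.829)² = 0.03124.
Total minor-loss coefficient ΣK = 2·7.4 + 2·0.23 = 15.3.
ΔP = [f·L/D + ΣK]·(ρV²/2) = [0.03124·63.73/0.09998 + 15.3]·(1925·0.1788²/2) = [19.91 + 15.3]·30.78 = 1083 Pa.
ΔP = 1083 Pa = 0.01083 bar.

ΔP ≈ 0.01083 bar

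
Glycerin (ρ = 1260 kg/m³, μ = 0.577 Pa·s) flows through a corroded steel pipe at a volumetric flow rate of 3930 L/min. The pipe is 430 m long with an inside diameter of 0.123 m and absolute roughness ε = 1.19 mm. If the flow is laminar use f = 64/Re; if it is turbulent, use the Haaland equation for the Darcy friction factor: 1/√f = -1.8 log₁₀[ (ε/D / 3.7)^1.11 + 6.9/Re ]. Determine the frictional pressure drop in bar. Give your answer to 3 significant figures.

ΔP ≈ 28.9 bar

Q = 3930 L/min = 3930/60000 = 0.0655 m³/s.
Cross-sectional area A = πD²/4 = π(0.123)²/4 = 0.01188 m²; mean velocity V = Q/A = 0.0655/0.01188 = 5.512 m/s.
Reynolds number Re = ρVD/μ = 1260 · 5.512 · 0.123 / 0.577 = 1481.
Re < 2300 → laminar flow, so f = 64/Re = 64/1481 = 0.04323 (the turbulent correlation is not needed).
Darcy-Weisbach: ΔP = f(L/D)(ρV²/2) = 0.04323·(430/0.123)·(1260·5.512²/2) = 0.04323·3496·1.914e+04 = 2.893e+06 Pa.
ΔP = 2.893e+06 Pa = 28.9 bar.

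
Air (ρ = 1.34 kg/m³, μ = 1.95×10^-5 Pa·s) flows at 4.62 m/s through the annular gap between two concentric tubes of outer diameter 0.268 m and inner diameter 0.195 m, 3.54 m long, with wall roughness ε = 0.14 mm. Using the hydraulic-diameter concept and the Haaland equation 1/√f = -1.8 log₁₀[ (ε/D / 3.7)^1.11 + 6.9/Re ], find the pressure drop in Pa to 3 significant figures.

ΔP ≈ 19.9 Pa

Hydraulic diameter D_h = 4A/P = D_o - D_i = 0.268 - 0.195 = 0.073 m.
Re = ρVD_h/μ = 1.34·4.62·0.073/1.95e-05 = 2.318e+04.
ε/D_h = 0.00014/0.073 = 0.00192; Haaland gives 1/√f = -1.8 log₁₀[0.000226+0.000298] = 5.906, so f = 0.02867.
ΔP = f(L/D_h)(ρV²/2) = 0.02867·3.54/0.073·14.3 = 19.88 Pa.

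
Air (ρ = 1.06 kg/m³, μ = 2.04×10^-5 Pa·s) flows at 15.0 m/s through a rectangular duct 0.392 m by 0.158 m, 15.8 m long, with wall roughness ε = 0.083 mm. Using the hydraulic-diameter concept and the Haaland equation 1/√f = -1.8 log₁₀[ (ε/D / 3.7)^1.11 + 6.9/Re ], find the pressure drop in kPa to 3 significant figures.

Hydraulic diameter D_h = 4A/P = 4·(0.392·0.158)/(2·(0.392+0.158)) = 0.2477/1.1 = 0.2252 m.
Re = ρVD_h/μ = 1.06·15·0.2252/2.04e-05 = 1.755e+05.
ε/D_h = 8.3e-05/0.2252 = 0.000369; Haaland gives 1/√f = -1.8 log₁₀[3.61e-05+3.93e-05] = 7.42, so f = 0.01816.
ΔP = f(L/D_h)(ρV²/2) = 0.01816·15.8/0.2252·119.2 = 151.9 Pa.
ΔP = 0.152 kPa.

ΔP ≈ 0.152 kPa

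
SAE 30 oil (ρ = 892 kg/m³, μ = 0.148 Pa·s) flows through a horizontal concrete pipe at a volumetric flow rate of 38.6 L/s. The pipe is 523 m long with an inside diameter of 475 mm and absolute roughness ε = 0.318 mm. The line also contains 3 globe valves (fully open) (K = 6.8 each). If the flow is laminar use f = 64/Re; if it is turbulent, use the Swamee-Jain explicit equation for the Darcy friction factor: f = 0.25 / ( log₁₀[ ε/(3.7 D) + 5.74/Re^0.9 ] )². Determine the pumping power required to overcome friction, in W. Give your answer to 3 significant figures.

P ≈ 109 W

Q = 38.6 L/s = 38.6/1000 = 0.0386 m³/s.
Cross-sectional area A = πD²/4 = π(0.475)²/4 = 0.1772 m²; mean velocity V = Q/A = 0.0386/0.1772 = 0.2178 m/s.
Reynolds number Re = ρVD/μ = 892 · 0.2178 · 0.475 / 0.148 = 623.6.
Re < 2300 → laminar flow, so f = 64/Re = 64/623.6 = 0.1026 (the turbulent correlation is not needed).
Total minor-loss coefficient ΣK = 3·6.8 = 20.4.
ΔP = [f·L/D + ΣK]·(ρV²/2) = [0.1026·523/0.475 + 20.4]·(892·0.2178²/2) = [113 + 20.4]·21.16 = 2823 Pa.
Pumping power P = QΔP = 0.0386·2823 = 109.0 W = 109 W.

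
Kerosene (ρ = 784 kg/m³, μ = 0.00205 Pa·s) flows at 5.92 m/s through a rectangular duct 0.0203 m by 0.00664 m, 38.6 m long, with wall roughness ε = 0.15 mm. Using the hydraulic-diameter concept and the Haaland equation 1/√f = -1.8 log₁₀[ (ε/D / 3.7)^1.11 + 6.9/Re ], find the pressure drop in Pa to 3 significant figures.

ΔP ≈ 2.42×10^6 Pa

Hydraulic diameter D_h = 4A/P = 4·(0.0203·0.00664)/(2·(0.0203+0.00664)) = 0.0005392/0.05388 = 0.01001 m.
Re = ρVD_h/μ = 784·5.92·0.01001/0.00205 = 2.266e+04.
ε/D_h = 0.00015/0.01001 = 0.015; Haaland gives 1/√f = -1.8 log₁₀[0.00221+0.000305] = 4.679, so f = 0.04567.
ΔP = f(L/D_h)(ρV²/2) = 0.04567·38.6/0.01001·1.374e+04 = 2.42e+06 Pa.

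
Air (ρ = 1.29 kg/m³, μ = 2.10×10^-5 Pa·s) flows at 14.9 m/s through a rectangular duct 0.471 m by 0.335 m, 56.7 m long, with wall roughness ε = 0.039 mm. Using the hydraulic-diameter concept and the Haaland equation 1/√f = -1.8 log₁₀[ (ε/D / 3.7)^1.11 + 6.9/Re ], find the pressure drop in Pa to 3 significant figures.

ΔP ≈ 308 Pa

Hydraulic diameter D_h = 4A/P = 4·(0.471·0.335)/(2·(0.471+0.335)) = 0.6311/1.612 = 0.3915 m.
Re = ρVD_h/μ = 1.29·14.9·0.3915/2.1e-05 = 3.584e+05.
ε/D_h = 3.9e-05/0.3915 = 9.96e-05; Haaland gives 1/√f = -1.8 log₁₀[8.46e-06+1.93e-05] = 8.203, so f = 0.01486.
ΔP = f(L/D_h)(ρV²/2) = 0.01486·56.7/0.3915·143.2 = 308.2 Pa.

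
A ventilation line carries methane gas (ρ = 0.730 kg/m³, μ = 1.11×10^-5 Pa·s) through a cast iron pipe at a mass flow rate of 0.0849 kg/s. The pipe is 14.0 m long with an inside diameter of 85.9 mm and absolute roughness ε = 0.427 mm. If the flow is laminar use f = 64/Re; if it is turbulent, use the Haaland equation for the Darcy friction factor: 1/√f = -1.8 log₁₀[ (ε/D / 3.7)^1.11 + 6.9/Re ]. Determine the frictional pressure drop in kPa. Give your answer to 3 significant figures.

A = πD²/4 = π(0.0859)²/4 = 0.005795 m²; mean velocity V = ṁ/(ρA) = 0.0849/(0.73 · 0.005795) = 20.07 m/s.
Reynolds number Re = ρVD/μ = 0.73 · 20.07 · 0.0859 / 1.11e-05 = 1.134e+05.
Re > 4000 → turbulent. Relative roughness ε/D = 0.000427/0.0859 = 0.00497. Haaland: 1/√f = -1.8 log₁₀[(0.00497/3.7)^1.11 + 6.9/1.134e+05] = -1.8 log₁₀[0.000649 + 6.09e-05] = 5.668, so f = 0.03113.
Darcy-Weisbach: ΔP = f(L/D)(ρV²/2) = 0.03113·(14/0.0859)·(0.73·20.07²/2) = 0.03113·163·147 = 745.8 Pa.
ΔP = 745.8 Pa = 0.746 kPa.

ΔP ≈ 0.746 kPa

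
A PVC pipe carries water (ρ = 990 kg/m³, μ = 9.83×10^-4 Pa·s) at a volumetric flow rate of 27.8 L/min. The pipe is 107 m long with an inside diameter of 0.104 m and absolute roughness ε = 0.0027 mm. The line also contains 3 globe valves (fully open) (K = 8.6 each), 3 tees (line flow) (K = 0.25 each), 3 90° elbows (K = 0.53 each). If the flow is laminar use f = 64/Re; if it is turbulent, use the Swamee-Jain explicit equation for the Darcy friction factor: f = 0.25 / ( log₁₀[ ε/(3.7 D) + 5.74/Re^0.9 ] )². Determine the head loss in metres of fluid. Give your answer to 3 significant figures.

h_f ≈ 0.00994 m

Q = 27.8 L/min = 27.8/60000 = 0.0004633 m³/s.
Cross-sectional area A = πD²/4 = π(0.104)²/4 = 0.008495 m²; mean velocity V = Q/A = 0.0004633/0.008495 = 0.05454 m/s.
Reynolds number Re = ρVD/μ = 990 · 0.05454 · 0.104 / 0.000983 = 5713.
Re > 4000 → turbulent. Relative roughness ε/D = 2.7e-06/0.104 = 2.6e-05. Swamee-Jain: f = 0.25/(log₁₀[2.6e-05/3.7 + 5.74/5713^0.9])² = 0.25/(log₁₀[7.02e-06 + 0.00239])² = 0.25/(-2.621)² = 0.03639.
Total minor-loss coefficient ΣK = 3·8.6 + 3·0.25 + 3·0.53 = 28.1.
ΔP = [f·L/D + ΣK]·(ρV²/2) = [0.03639·107/0.104 + 28.1]·(990·0.05454²/2) = [37.44 + 28.1]·1.473 = 96.58 Pa.
Head loss h_f = ΔP/(ρg) = 96.58/(990·9.81) = 0.00994 m.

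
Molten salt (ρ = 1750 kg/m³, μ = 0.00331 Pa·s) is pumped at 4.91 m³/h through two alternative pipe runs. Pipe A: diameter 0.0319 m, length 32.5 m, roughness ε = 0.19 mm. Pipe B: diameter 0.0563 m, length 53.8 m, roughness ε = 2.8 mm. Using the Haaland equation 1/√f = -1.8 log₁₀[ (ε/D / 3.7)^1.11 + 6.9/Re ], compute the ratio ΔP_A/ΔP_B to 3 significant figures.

ΔP_A/ΔP_B ≈ 4.90

Pipe A: V = Q/A = 0.001364/0.0007992 = 1.707 m/s; Re = 2.878e+04; ε/D = 0.00596; Haaland → f = 0.03462; ΔP_A = f(L/D)(ρV²/2) = 8.988e+04 Pa.
Pipe B: V = Q/A = 0.001364/0.002489 = 0.5479 m/s; Re = 1.631e+04; ε/D = 0.0497; Haaland → f = 0.07301; ΔP_B = f(L/D)(ρV²/2) = 1.832e+04 Pa.
ΔP_A/ΔP_B = 8.988e+04/1.832e+04 = 4.90.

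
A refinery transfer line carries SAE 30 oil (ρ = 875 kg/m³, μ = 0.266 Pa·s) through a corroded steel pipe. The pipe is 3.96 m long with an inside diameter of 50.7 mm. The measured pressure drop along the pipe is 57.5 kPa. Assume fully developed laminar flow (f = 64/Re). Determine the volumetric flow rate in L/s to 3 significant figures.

Q ≈ 8.85 L/s

For laminar flow, f = 64/Re with Re = ρVD/μ, so Darcy-Weisbach reduces to ΔP = 32μLV/D². Solving for V: V = ΔP·D²/(32μL) = 5.75e+04·(0.0507)²/(32·0.266·3.96) = 4.385 m/s.
Check: Re = ρVD/μ = 875·4.385·0.0507/0.266 = 731.3 < 2300, so the laminar assumption holds.
Q = V·A = 4.385·(π/4·0.0507²) = 0.008852 m³/s = 8.85 L/s.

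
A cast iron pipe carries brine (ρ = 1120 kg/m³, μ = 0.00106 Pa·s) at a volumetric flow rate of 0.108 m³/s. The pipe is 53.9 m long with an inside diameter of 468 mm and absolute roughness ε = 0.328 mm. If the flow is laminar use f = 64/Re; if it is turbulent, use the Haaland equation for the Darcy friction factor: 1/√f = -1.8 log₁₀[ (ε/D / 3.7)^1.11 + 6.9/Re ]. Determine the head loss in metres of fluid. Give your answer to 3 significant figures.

Cross-sectional area A = πD²/4 = π(0.468)²/4 = 0.172 m²; mean velocity V = Q/A = 0.108/0.172 = 0.6278 m/s.
Reynolds number Re = ρVD/μ = 1120 · 0.6278 · 0.468 / 0.00106 = 3.105e+05.
Re > 4000 → turbulent. Relative roughness ε/D = 0.000328/0.468 = 0.000701. Haaland: 1/√f = -1.8 log₁₀[(0.000701/3.7)^1.11 + 6.9/3.105e+05] = -1.8 log₁₀[7.38e-05 + 2.22e-05] = 7.232, so f = 0.01912.
Darcy-Weisbach: ΔP = f(L/D)(ρV²/2) = 0.01912·(53.9/0.468)·(1120·0.6278²/2) = 0.01912·115.2·220.7 = 486.1 Pa.
Head loss h_f = ΔP/(ρg) = 486.1/(1120·9.81) = 0.0442 m.

h_f ≈ 0.0442 m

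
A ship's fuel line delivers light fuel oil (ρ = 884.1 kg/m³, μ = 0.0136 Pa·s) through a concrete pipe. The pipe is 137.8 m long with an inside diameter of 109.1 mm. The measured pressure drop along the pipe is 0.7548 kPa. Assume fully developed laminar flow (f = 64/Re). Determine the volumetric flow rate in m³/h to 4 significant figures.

Q ≈ 5.042 m³/h

For laminar flow, f = 64/Re with Re = ρVD/μ, so Darcy-Weisbach reduces to ΔP = 32μLV/D². Solving for V: V = ΔP·D²/(32μL) = 754.8·(0.1091)²/(32·0.0136·137.8) = 0.1498 m/s.
Check: Re = ρVD/μ = 884.1·0.1498·0.1091/0.0136 = 1063 < 2300, so the laminar assumption holds.
Q = V·A = 0.1498·(π/4·0.1091²) = 0.0014 m³/s = 5.042 m³/h.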